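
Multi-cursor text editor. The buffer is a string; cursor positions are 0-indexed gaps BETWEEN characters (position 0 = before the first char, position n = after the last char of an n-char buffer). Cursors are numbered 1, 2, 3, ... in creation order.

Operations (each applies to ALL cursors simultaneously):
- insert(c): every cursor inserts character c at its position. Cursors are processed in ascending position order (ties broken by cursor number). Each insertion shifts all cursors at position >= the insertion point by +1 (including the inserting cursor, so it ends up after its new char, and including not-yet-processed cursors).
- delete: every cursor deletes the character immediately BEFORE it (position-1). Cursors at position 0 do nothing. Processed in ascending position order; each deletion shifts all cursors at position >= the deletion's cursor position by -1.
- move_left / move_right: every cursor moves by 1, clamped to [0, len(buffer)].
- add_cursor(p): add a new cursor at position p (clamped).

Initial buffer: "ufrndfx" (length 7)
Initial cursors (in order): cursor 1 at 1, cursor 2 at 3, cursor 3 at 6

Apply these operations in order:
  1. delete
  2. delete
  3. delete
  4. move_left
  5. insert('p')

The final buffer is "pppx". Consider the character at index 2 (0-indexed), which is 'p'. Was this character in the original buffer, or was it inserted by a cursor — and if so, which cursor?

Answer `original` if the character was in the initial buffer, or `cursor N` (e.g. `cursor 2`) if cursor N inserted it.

Answer: cursor 3

Derivation:
After op 1 (delete): buffer="fndx" (len 4), cursors c1@0 c2@1 c3@3, authorship ....
After op 2 (delete): buffer="nx" (len 2), cursors c1@0 c2@0 c3@1, authorship ..
After op 3 (delete): buffer="x" (len 1), cursors c1@0 c2@0 c3@0, authorship .
After op 4 (move_left): buffer="x" (len 1), cursors c1@0 c2@0 c3@0, authorship .
After op 5 (insert('p')): buffer="pppx" (len 4), cursors c1@3 c2@3 c3@3, authorship 123.
Authorship (.=original, N=cursor N): 1 2 3 .
Index 2: author = 3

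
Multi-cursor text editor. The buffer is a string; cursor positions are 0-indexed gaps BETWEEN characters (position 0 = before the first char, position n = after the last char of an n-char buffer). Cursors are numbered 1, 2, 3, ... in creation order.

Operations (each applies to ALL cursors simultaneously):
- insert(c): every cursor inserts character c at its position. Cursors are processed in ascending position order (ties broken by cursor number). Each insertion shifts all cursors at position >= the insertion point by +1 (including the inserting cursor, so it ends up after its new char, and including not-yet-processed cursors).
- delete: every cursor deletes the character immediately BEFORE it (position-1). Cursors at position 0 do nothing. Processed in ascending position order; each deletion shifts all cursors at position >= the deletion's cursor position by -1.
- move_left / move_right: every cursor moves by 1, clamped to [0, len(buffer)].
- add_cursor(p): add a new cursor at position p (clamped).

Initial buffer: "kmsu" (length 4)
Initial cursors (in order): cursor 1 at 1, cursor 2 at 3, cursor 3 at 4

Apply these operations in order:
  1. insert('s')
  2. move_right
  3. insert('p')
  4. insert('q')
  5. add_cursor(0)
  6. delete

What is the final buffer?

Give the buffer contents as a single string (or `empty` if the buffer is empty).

Answer: ksmpssupsp

Derivation:
After op 1 (insert('s')): buffer="ksmssus" (len 7), cursors c1@2 c2@5 c3@7, authorship .1..2.3
After op 2 (move_right): buffer="ksmssus" (len 7), cursors c1@3 c2@6 c3@7, authorship .1..2.3
After op 3 (insert('p')): buffer="ksmpssupsp" (len 10), cursors c1@4 c2@8 c3@10, authorship .1.1.2.233
After op 4 (insert('q')): buffer="ksmpqssupqspq" (len 13), cursors c1@5 c2@10 c3@13, authorship .1.11.2.22333
After op 5 (add_cursor(0)): buffer="ksmpqssupqspq" (len 13), cursors c4@0 c1@5 c2@10 c3@13, authorship .1.11.2.22333
After op 6 (delete): buffer="ksmpssupsp" (len 10), cursors c4@0 c1@4 c2@8 c3@10, authorship .1.1.2.233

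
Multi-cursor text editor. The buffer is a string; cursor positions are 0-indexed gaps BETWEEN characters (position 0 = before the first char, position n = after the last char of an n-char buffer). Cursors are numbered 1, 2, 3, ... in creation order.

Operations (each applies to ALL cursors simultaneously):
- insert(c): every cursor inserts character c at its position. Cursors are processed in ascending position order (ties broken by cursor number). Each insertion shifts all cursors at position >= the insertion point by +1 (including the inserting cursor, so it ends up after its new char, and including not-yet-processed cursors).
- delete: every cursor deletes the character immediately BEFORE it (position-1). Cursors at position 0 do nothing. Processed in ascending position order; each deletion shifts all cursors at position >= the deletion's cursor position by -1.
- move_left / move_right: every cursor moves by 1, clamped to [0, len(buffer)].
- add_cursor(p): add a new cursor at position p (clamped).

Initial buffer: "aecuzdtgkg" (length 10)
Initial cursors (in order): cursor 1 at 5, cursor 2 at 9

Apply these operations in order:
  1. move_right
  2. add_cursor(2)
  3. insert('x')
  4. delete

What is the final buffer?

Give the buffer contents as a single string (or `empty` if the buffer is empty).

Answer: aecuzdtgkg

Derivation:
After op 1 (move_right): buffer="aecuzdtgkg" (len 10), cursors c1@6 c2@10, authorship ..........
After op 2 (add_cursor(2)): buffer="aecuzdtgkg" (len 10), cursors c3@2 c1@6 c2@10, authorship ..........
After op 3 (insert('x')): buffer="aexcuzdxtgkgx" (len 13), cursors c3@3 c1@8 c2@13, authorship ..3....1....2
After op 4 (delete): buffer="aecuzdtgkg" (len 10), cursors c3@2 c1@6 c2@10, authorship ..........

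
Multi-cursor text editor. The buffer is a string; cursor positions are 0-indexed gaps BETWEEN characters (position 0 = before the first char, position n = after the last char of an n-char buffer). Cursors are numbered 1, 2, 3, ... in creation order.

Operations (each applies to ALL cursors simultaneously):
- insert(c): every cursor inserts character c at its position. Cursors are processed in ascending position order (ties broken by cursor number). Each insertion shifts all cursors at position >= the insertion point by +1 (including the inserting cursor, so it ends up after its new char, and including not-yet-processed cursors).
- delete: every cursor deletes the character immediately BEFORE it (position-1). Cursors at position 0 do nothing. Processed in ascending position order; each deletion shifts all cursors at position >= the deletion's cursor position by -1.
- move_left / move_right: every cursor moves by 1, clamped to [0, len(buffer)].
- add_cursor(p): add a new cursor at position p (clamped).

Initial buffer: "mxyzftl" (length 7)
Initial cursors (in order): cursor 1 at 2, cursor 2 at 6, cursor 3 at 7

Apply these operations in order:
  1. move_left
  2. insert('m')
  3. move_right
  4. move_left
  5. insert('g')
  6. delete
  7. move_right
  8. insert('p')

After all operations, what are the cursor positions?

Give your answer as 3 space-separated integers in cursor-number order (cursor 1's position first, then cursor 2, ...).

Answer: 4 10 13

Derivation:
After op 1 (move_left): buffer="mxyzftl" (len 7), cursors c1@1 c2@5 c3@6, authorship .......
After op 2 (insert('m')): buffer="mmxyzfmtml" (len 10), cursors c1@2 c2@7 c3@9, authorship .1....2.3.
After op 3 (move_right): buffer="mmxyzfmtml" (len 10), cursors c1@3 c2@8 c3@10, authorship .1....2.3.
After op 4 (move_left): buffer="mmxyzfmtml" (len 10), cursors c1@2 c2@7 c3@9, authorship .1....2.3.
After op 5 (insert('g')): buffer="mmgxyzfmgtmgl" (len 13), cursors c1@3 c2@9 c3@12, authorship .11....22.33.
After op 6 (delete): buffer="mmxyzfmtml" (len 10), cursors c1@2 c2@7 c3@9, authorship .1....2.3.
After op 7 (move_right): buffer="mmxyzfmtml" (len 10), cursors c1@3 c2@8 c3@10, authorship .1....2.3.
After op 8 (insert('p')): buffer="mmxpyzfmtpmlp" (len 13), cursors c1@4 c2@10 c3@13, authorship .1.1...2.23.3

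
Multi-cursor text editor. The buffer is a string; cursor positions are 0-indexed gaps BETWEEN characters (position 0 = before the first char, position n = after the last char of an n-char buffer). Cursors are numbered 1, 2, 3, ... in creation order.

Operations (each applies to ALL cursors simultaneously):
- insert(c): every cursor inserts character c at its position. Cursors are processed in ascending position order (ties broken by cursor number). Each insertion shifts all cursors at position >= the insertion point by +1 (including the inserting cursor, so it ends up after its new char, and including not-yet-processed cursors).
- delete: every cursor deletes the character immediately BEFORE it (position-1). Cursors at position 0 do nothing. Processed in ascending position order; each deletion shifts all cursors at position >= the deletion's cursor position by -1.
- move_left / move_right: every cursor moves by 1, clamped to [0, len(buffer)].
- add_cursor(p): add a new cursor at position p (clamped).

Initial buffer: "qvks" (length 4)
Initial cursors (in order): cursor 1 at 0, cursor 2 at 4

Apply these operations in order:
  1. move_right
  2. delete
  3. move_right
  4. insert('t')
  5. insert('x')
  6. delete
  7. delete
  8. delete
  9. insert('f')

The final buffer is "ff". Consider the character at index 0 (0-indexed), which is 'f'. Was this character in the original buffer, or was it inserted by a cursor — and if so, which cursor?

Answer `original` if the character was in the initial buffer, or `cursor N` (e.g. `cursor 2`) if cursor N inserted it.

Answer: cursor 1

Derivation:
After op 1 (move_right): buffer="qvks" (len 4), cursors c1@1 c2@4, authorship ....
After op 2 (delete): buffer="vk" (len 2), cursors c1@0 c2@2, authorship ..
After op 3 (move_right): buffer="vk" (len 2), cursors c1@1 c2@2, authorship ..
After op 4 (insert('t')): buffer="vtkt" (len 4), cursors c1@2 c2@4, authorship .1.2
After op 5 (insert('x')): buffer="vtxktx" (len 6), cursors c1@3 c2@6, authorship .11.22
After op 6 (delete): buffer="vtkt" (len 4), cursors c1@2 c2@4, authorship .1.2
After op 7 (delete): buffer="vk" (len 2), cursors c1@1 c2@2, authorship ..
After op 8 (delete): buffer="" (len 0), cursors c1@0 c2@0, authorship 
After op 9 (insert('f')): buffer="ff" (len 2), cursors c1@2 c2@2, authorship 12
Authorship (.=original, N=cursor N): 1 2
Index 0: author = 1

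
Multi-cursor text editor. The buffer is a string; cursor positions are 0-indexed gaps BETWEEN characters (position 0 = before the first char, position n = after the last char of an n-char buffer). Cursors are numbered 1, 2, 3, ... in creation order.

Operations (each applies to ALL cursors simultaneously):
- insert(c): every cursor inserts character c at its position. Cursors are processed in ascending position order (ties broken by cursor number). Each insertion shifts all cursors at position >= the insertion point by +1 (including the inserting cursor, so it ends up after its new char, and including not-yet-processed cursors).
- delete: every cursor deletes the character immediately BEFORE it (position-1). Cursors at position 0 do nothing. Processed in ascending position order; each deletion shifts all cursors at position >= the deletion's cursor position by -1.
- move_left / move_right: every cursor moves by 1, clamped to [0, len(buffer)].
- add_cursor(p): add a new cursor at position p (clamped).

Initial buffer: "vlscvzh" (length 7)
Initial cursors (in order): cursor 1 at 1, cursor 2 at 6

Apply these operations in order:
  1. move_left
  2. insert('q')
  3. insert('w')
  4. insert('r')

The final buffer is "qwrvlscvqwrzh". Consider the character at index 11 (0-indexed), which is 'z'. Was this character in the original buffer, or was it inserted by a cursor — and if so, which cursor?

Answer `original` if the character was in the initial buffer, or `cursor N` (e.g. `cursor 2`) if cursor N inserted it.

After op 1 (move_left): buffer="vlscvzh" (len 7), cursors c1@0 c2@5, authorship .......
After op 2 (insert('q')): buffer="qvlscvqzh" (len 9), cursors c1@1 c2@7, authorship 1.....2..
After op 3 (insert('w')): buffer="qwvlscvqwzh" (len 11), cursors c1@2 c2@9, authorship 11.....22..
After op 4 (insert('r')): buffer="qwrvlscvqwrzh" (len 13), cursors c1@3 c2@11, authorship 111.....222..
Authorship (.=original, N=cursor N): 1 1 1 . . . . . 2 2 2 . .
Index 11: author = original

Answer: original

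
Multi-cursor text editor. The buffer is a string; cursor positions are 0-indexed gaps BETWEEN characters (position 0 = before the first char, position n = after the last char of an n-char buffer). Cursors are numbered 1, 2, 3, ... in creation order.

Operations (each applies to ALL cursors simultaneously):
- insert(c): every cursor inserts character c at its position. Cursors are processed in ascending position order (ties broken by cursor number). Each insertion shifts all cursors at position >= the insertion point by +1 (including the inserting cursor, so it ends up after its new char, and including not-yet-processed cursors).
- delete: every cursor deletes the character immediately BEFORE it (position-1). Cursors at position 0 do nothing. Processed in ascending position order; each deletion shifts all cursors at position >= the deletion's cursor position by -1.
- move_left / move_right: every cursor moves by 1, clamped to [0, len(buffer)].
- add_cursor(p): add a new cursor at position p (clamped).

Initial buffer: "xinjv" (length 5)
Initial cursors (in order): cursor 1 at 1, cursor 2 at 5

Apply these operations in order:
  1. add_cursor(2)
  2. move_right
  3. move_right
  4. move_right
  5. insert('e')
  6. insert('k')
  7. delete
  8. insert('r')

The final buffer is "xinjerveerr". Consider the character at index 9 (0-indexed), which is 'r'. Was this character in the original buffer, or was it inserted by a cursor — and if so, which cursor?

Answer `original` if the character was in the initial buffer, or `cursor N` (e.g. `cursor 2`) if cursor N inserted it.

After op 1 (add_cursor(2)): buffer="xinjv" (len 5), cursors c1@1 c3@2 c2@5, authorship .....
After op 2 (move_right): buffer="xinjv" (len 5), cursors c1@2 c3@3 c2@5, authorship .....
After op 3 (move_right): buffer="xinjv" (len 5), cursors c1@3 c3@4 c2@5, authorship .....
After op 4 (move_right): buffer="xinjv" (len 5), cursors c1@4 c2@5 c3@5, authorship .....
After op 5 (insert('e')): buffer="xinjevee" (len 8), cursors c1@5 c2@8 c3@8, authorship ....1.23
After op 6 (insert('k')): buffer="xinjekveekk" (len 11), cursors c1@6 c2@11 c3@11, authorship ....11.2323
After op 7 (delete): buffer="xinjevee" (len 8), cursors c1@5 c2@8 c3@8, authorship ....1.23
After op 8 (insert('r')): buffer="xinjerveerr" (len 11), cursors c1@6 c2@11 c3@11, authorship ....11.2323
Authorship (.=original, N=cursor N): . . . . 1 1 . 2 3 2 3
Index 9: author = 2

Answer: cursor 2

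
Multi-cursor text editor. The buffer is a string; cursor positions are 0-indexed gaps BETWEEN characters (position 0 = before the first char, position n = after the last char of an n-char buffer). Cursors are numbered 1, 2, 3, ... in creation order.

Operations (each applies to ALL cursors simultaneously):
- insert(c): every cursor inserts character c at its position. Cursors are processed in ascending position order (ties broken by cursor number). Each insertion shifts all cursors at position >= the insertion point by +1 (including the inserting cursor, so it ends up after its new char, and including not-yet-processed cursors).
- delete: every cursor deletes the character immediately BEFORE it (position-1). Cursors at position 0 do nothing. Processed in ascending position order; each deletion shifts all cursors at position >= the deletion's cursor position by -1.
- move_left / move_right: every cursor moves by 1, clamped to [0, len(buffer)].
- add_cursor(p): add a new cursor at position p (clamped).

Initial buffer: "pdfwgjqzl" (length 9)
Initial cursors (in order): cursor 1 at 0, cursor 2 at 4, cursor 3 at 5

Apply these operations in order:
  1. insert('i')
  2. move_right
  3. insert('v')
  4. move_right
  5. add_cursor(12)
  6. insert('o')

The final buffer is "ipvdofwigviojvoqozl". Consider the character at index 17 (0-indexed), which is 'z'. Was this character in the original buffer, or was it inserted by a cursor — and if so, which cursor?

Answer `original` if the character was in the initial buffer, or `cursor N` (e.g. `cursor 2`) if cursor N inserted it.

After op 1 (insert('i')): buffer="ipdfwigijqzl" (len 12), cursors c1@1 c2@6 c3@8, authorship 1....2.3....
After op 2 (move_right): buffer="ipdfwigijqzl" (len 12), cursors c1@2 c2@7 c3@9, authorship 1....2.3....
After op 3 (insert('v')): buffer="ipvdfwigvijvqzl" (len 15), cursors c1@3 c2@9 c3@12, authorship 1.1...2.23.3...
After op 4 (move_right): buffer="ipvdfwigvijvqzl" (len 15), cursors c1@4 c2@10 c3@13, authorship 1.1...2.23.3...
After op 5 (add_cursor(12)): buffer="ipvdfwigvijvqzl" (len 15), cursors c1@4 c2@10 c4@12 c3@13, authorship 1.1...2.23.3...
After op 6 (insert('o')): buffer="ipvdofwigviojvoqozl" (len 19), cursors c1@5 c2@12 c4@15 c3@17, authorship 1.1.1..2.232.34.3..
Authorship (.=original, N=cursor N): 1 . 1 . 1 . . 2 . 2 3 2 . 3 4 . 3 . .
Index 17: author = original

Answer: original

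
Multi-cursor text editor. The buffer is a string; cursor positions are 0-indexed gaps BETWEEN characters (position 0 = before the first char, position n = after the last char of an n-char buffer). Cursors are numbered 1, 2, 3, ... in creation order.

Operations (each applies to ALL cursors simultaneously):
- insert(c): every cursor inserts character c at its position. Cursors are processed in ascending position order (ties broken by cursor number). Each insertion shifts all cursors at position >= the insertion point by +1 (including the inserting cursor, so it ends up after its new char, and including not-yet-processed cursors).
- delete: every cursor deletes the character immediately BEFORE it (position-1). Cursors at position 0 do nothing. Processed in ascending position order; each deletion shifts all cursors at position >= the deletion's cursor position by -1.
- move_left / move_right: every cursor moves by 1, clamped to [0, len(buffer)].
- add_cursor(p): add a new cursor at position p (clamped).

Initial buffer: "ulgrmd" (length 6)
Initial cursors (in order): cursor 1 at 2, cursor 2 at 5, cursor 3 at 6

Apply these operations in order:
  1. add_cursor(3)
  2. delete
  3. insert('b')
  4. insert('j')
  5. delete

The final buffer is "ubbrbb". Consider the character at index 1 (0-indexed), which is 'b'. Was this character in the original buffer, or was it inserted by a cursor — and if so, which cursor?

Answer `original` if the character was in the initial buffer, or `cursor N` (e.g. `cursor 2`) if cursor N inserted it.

After op 1 (add_cursor(3)): buffer="ulgrmd" (len 6), cursors c1@2 c4@3 c2@5 c3@6, authorship ......
After op 2 (delete): buffer="ur" (len 2), cursors c1@1 c4@1 c2@2 c3@2, authorship ..
After op 3 (insert('b')): buffer="ubbrbb" (len 6), cursors c1@3 c4@3 c2@6 c3@6, authorship .14.23
After op 4 (insert('j')): buffer="ubbjjrbbjj" (len 10), cursors c1@5 c4@5 c2@10 c3@10, authorship .1414.2323
After op 5 (delete): buffer="ubbrbb" (len 6), cursors c1@3 c4@3 c2@6 c3@6, authorship .14.23
Authorship (.=original, N=cursor N): . 1 4 . 2 3
Index 1: author = 1

Answer: cursor 1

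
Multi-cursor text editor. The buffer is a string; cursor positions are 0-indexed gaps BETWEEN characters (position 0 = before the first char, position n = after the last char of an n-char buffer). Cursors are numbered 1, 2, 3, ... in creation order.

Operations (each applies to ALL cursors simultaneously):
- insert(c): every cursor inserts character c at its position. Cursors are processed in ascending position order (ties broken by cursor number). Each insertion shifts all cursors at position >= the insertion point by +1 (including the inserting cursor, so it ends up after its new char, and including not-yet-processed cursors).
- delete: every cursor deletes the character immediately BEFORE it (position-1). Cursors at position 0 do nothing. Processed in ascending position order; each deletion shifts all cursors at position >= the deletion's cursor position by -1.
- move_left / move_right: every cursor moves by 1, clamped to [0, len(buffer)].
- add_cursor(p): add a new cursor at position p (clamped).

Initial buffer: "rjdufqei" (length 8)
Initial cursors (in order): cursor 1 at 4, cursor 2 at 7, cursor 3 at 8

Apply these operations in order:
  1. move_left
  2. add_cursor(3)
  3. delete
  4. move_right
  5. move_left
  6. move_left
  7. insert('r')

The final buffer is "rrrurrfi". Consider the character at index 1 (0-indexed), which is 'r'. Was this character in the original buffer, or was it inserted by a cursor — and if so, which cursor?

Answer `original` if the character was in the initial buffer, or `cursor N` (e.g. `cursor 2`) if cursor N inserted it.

After op 1 (move_left): buffer="rjdufqei" (len 8), cursors c1@3 c2@6 c3@7, authorship ........
After op 2 (add_cursor(3)): buffer="rjdufqei" (len 8), cursors c1@3 c4@3 c2@6 c3@7, authorship ........
After op 3 (delete): buffer="rufi" (len 4), cursors c1@1 c4@1 c2@3 c3@3, authorship ....
After op 4 (move_right): buffer="rufi" (len 4), cursors c1@2 c4@2 c2@4 c3@4, authorship ....
After op 5 (move_left): buffer="rufi" (len 4), cursors c1@1 c4@1 c2@3 c3@3, authorship ....
After op 6 (move_left): buffer="rufi" (len 4), cursors c1@0 c4@0 c2@2 c3@2, authorship ....
After op 7 (insert('r')): buffer="rrrurrfi" (len 8), cursors c1@2 c4@2 c2@6 c3@6, authorship 14..23..
Authorship (.=original, N=cursor N): 1 4 . . 2 3 . .
Index 1: author = 4

Answer: cursor 4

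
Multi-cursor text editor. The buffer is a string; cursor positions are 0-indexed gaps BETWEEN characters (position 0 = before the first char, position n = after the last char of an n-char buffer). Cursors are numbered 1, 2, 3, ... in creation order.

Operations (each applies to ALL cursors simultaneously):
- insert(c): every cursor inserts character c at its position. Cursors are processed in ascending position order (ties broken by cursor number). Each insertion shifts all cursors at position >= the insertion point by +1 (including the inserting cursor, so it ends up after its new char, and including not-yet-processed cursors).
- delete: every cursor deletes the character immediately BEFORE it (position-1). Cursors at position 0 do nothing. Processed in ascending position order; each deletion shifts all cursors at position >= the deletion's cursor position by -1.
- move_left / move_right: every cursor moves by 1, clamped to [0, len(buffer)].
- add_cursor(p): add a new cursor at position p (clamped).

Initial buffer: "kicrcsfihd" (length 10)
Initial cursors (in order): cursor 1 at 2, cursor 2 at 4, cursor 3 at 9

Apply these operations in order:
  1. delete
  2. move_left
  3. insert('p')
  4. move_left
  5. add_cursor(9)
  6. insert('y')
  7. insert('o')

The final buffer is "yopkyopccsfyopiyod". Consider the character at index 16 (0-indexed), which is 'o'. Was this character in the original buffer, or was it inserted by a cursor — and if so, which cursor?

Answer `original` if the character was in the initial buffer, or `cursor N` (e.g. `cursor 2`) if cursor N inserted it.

After op 1 (delete): buffer="kccsfid" (len 7), cursors c1@1 c2@2 c3@6, authorship .......
After op 2 (move_left): buffer="kccsfid" (len 7), cursors c1@0 c2@1 c3@5, authorship .......
After op 3 (insert('p')): buffer="pkpccsfpid" (len 10), cursors c1@1 c2@3 c3@8, authorship 1.2....3..
After op 4 (move_left): buffer="pkpccsfpid" (len 10), cursors c1@0 c2@2 c3@7, authorship 1.2....3..
After op 5 (add_cursor(9)): buffer="pkpccsfpid" (len 10), cursors c1@0 c2@2 c3@7 c4@9, authorship 1.2....3..
After op 6 (insert('y')): buffer="ypkypccsfypiyd" (len 14), cursors c1@1 c2@4 c3@10 c4@13, authorship 11.22....33.4.
After op 7 (insert('o')): buffer="yopkyopccsfyopiyod" (len 18), cursors c1@2 c2@6 c3@13 c4@17, authorship 111.222....333.44.
Authorship (.=original, N=cursor N): 1 1 1 . 2 2 2 . . . . 3 3 3 . 4 4 .
Index 16: author = 4

Answer: cursor 4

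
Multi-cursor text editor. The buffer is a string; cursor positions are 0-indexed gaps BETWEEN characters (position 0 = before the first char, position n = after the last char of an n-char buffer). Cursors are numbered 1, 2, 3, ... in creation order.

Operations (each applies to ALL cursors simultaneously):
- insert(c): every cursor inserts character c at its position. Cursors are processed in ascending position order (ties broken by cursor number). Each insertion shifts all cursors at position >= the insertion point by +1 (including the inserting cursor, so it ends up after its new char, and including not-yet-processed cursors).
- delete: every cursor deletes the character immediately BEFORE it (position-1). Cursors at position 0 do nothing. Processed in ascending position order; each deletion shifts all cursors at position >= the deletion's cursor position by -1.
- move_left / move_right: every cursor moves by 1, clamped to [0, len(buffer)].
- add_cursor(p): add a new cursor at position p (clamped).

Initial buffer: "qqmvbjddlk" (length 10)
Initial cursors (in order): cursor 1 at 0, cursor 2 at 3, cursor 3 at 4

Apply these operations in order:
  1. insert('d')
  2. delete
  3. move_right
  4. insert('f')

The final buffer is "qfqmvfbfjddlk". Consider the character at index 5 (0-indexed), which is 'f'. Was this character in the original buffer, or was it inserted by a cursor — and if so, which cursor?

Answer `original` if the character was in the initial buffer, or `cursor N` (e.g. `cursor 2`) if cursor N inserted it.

After op 1 (insert('d')): buffer="dqqmdvdbjddlk" (len 13), cursors c1@1 c2@5 c3@7, authorship 1...2.3......
After op 2 (delete): buffer="qqmvbjddlk" (len 10), cursors c1@0 c2@3 c3@4, authorship ..........
After op 3 (move_right): buffer="qqmvbjddlk" (len 10), cursors c1@1 c2@4 c3@5, authorship ..........
After op 4 (insert('f')): buffer="qfqmvfbfjddlk" (len 13), cursors c1@2 c2@6 c3@8, authorship .1...2.3.....
Authorship (.=original, N=cursor N): . 1 . . . 2 . 3 . . . . .
Index 5: author = 2

Answer: cursor 2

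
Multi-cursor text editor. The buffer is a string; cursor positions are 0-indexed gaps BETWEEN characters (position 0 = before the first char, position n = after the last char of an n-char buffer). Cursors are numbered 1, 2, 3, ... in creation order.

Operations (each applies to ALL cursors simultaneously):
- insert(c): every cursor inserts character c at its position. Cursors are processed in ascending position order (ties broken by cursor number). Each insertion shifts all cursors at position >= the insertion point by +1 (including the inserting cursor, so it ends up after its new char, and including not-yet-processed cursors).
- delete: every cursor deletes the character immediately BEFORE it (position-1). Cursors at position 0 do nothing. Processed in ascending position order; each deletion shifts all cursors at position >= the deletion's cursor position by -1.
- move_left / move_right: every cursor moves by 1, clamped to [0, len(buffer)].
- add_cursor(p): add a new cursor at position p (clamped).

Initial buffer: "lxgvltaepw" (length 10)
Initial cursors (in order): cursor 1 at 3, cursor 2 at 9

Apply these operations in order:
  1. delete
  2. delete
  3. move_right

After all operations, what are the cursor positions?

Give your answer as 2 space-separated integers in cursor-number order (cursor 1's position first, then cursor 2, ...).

Answer: 2 6

Derivation:
After op 1 (delete): buffer="lxvltaew" (len 8), cursors c1@2 c2@7, authorship ........
After op 2 (delete): buffer="lvltaw" (len 6), cursors c1@1 c2@5, authorship ......
After op 3 (move_right): buffer="lvltaw" (len 6), cursors c1@2 c2@6, authorship ......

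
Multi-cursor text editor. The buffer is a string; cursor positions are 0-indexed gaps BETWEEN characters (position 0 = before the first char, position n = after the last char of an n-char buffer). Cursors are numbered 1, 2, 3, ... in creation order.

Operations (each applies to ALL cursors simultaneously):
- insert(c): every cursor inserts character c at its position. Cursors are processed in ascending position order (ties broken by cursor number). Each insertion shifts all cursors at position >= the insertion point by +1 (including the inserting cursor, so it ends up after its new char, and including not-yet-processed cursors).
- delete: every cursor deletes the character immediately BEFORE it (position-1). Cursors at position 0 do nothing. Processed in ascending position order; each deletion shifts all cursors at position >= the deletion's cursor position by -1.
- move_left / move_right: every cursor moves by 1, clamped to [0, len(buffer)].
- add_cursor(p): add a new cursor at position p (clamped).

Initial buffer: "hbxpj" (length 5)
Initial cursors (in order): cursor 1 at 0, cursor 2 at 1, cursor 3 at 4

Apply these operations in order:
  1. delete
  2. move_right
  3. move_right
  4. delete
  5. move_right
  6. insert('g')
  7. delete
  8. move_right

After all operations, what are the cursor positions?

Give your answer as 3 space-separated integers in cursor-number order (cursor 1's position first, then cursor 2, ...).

After op 1 (delete): buffer="bxj" (len 3), cursors c1@0 c2@0 c3@2, authorship ...
After op 2 (move_right): buffer="bxj" (len 3), cursors c1@1 c2@1 c3@3, authorship ...
After op 3 (move_right): buffer="bxj" (len 3), cursors c1@2 c2@2 c3@3, authorship ...
After op 4 (delete): buffer="" (len 0), cursors c1@0 c2@0 c3@0, authorship 
After op 5 (move_right): buffer="" (len 0), cursors c1@0 c2@0 c3@0, authorship 
After op 6 (insert('g')): buffer="ggg" (len 3), cursors c1@3 c2@3 c3@3, authorship 123
After op 7 (delete): buffer="" (len 0), cursors c1@0 c2@0 c3@0, authorship 
After op 8 (move_right): buffer="" (len 0), cursors c1@0 c2@0 c3@0, authorship 

Answer: 0 0 0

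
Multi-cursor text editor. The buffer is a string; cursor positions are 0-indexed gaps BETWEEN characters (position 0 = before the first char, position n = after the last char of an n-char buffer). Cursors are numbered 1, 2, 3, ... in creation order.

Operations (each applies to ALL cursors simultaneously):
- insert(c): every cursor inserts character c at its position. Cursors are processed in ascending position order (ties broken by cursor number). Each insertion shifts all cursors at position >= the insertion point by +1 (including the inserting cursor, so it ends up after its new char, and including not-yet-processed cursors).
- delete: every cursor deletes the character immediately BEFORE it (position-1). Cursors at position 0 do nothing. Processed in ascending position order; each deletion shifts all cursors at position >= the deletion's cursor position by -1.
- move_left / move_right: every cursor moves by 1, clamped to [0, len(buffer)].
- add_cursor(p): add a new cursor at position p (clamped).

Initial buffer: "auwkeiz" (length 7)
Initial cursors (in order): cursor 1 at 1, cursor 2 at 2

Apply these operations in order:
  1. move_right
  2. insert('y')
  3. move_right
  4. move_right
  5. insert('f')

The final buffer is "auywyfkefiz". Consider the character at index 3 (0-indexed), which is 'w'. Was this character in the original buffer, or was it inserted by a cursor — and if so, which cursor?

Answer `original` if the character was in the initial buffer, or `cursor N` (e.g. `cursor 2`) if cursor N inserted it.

Answer: original

Derivation:
After op 1 (move_right): buffer="auwkeiz" (len 7), cursors c1@2 c2@3, authorship .......
After op 2 (insert('y')): buffer="auywykeiz" (len 9), cursors c1@3 c2@5, authorship ..1.2....
After op 3 (move_right): buffer="auywykeiz" (len 9), cursors c1@4 c2@6, authorship ..1.2....
After op 4 (move_right): buffer="auywykeiz" (len 9), cursors c1@5 c2@7, authorship ..1.2....
After op 5 (insert('f')): buffer="auywyfkefiz" (len 11), cursors c1@6 c2@9, authorship ..1.21..2..
Authorship (.=original, N=cursor N): . . 1 . 2 1 . . 2 . .
Index 3: author = original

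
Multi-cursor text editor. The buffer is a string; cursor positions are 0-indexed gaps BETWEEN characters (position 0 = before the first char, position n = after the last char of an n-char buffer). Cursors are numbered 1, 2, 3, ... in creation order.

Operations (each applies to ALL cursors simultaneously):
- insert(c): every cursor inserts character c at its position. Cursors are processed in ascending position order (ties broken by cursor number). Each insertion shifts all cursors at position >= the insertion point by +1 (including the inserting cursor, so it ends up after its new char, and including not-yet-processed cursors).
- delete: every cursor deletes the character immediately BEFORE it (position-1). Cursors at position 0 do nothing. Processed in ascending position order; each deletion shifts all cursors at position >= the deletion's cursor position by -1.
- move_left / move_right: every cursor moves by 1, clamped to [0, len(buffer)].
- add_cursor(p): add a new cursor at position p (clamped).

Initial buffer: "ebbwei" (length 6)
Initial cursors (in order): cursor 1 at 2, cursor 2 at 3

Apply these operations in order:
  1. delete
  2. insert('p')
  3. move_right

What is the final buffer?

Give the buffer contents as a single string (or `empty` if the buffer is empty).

Answer: eppwei

Derivation:
After op 1 (delete): buffer="ewei" (len 4), cursors c1@1 c2@1, authorship ....
After op 2 (insert('p')): buffer="eppwei" (len 6), cursors c1@3 c2@3, authorship .12...
After op 3 (move_right): buffer="eppwei" (len 6), cursors c1@4 c2@4, authorship .12...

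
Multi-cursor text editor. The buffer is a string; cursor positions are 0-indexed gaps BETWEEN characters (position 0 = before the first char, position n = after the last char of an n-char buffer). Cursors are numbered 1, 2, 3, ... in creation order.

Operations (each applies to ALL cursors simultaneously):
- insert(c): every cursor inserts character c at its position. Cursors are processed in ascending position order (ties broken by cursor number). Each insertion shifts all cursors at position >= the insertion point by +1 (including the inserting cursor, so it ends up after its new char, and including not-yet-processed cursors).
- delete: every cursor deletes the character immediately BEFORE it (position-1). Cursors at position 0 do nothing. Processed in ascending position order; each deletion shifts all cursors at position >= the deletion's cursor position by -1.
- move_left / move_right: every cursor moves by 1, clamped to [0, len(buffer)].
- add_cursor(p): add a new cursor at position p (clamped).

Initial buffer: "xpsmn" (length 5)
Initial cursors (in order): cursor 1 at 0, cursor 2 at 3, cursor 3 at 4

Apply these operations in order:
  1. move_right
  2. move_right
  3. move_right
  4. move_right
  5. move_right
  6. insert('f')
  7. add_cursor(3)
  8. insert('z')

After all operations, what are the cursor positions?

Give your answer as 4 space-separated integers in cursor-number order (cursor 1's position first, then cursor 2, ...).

After op 1 (move_right): buffer="xpsmn" (len 5), cursors c1@1 c2@4 c3@5, authorship .....
After op 2 (move_right): buffer="xpsmn" (len 5), cursors c1@2 c2@5 c3@5, authorship .....
After op 3 (move_right): buffer="xpsmn" (len 5), cursors c1@3 c2@5 c3@5, authorship .....
After op 4 (move_right): buffer="xpsmn" (len 5), cursors c1@4 c2@5 c3@5, authorship .....
After op 5 (move_right): buffer="xpsmn" (len 5), cursors c1@5 c2@5 c3@5, authorship .....
After op 6 (insert('f')): buffer="xpsmnfff" (len 8), cursors c1@8 c2@8 c3@8, authorship .....123
After op 7 (add_cursor(3)): buffer="xpsmnfff" (len 8), cursors c4@3 c1@8 c2@8 c3@8, authorship .....123
After op 8 (insert('z')): buffer="xpszmnfffzzz" (len 12), cursors c4@4 c1@12 c2@12 c3@12, authorship ...4..123123

Answer: 12 12 12 4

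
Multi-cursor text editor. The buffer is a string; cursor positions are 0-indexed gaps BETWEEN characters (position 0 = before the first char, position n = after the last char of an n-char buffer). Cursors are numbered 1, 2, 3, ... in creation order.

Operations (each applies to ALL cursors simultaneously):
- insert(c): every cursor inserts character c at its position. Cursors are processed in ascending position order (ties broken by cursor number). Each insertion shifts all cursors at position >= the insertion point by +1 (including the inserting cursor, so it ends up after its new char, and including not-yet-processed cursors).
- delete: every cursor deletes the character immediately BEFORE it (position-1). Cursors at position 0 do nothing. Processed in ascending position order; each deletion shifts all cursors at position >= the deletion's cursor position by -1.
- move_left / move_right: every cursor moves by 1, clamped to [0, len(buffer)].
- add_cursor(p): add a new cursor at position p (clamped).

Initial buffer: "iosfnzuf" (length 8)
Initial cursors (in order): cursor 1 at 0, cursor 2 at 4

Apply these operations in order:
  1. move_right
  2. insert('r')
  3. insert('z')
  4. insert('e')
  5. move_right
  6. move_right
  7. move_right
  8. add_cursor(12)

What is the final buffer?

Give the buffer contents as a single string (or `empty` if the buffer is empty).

Answer: irzeosfnrzezuf

Derivation:
After op 1 (move_right): buffer="iosfnzuf" (len 8), cursors c1@1 c2@5, authorship ........
After op 2 (insert('r')): buffer="irosfnrzuf" (len 10), cursors c1@2 c2@7, authorship .1....2...
After op 3 (insert('z')): buffer="irzosfnrzzuf" (len 12), cursors c1@3 c2@9, authorship .11....22...
After op 4 (insert('e')): buffer="irzeosfnrzezuf" (len 14), cursors c1@4 c2@11, authorship .111....222...
After op 5 (move_right): buffer="irzeosfnrzezuf" (len 14), cursors c1@5 c2@12, authorship .111....222...
After op 6 (move_right): buffer="irzeosfnrzezuf" (len 14), cursors c1@6 c2@13, authorship .111....222...
After op 7 (move_right): buffer="irzeosfnrzezuf" (len 14), cursors c1@7 c2@14, authorship .111....222...
After op 8 (add_cursor(12)): buffer="irzeosfnrzezuf" (len 14), cursors c1@7 c3@12 c2@14, authorship .111....222...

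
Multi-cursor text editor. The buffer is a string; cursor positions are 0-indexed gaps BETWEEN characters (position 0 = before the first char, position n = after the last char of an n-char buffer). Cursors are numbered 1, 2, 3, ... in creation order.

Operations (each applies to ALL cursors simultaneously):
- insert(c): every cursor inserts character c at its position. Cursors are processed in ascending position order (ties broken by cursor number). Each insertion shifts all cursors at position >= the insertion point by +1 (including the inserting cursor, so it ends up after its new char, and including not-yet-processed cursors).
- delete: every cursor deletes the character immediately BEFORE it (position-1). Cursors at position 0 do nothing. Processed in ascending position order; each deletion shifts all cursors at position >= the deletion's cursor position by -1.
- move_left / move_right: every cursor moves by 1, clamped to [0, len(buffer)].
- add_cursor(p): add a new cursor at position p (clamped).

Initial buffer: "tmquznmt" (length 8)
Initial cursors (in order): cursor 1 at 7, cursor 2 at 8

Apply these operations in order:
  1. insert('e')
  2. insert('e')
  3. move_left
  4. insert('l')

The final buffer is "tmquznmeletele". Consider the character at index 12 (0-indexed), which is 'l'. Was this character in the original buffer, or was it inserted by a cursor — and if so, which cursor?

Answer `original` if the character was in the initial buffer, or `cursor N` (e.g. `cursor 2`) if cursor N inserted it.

After op 1 (insert('e')): buffer="tmquznmete" (len 10), cursors c1@8 c2@10, authorship .......1.2
After op 2 (insert('e')): buffer="tmquznmeetee" (len 12), cursors c1@9 c2@12, authorship .......11.22
After op 3 (move_left): buffer="tmquznmeetee" (len 12), cursors c1@8 c2@11, authorship .......11.22
After op 4 (insert('l')): buffer="tmquznmeletele" (len 14), cursors c1@9 c2@13, authorship .......111.222
Authorship (.=original, N=cursor N): . . . . . . . 1 1 1 . 2 2 2
Index 12: author = 2

Answer: cursor 2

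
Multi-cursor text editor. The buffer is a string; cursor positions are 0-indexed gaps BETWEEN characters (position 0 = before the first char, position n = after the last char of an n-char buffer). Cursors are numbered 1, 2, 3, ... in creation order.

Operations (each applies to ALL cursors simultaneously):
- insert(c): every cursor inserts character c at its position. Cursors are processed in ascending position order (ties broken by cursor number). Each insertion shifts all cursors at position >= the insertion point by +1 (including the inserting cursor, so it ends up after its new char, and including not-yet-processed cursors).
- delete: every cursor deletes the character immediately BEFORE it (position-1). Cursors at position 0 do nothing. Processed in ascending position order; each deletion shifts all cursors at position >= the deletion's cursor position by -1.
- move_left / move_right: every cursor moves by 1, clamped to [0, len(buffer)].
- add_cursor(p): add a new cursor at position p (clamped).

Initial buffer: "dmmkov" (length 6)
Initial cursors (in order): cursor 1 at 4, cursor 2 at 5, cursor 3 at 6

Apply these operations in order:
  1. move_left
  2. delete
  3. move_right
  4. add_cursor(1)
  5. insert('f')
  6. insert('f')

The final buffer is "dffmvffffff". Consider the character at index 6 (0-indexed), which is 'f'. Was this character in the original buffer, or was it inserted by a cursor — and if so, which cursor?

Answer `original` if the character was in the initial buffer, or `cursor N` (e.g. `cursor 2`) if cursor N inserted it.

Answer: cursor 2

Derivation:
After op 1 (move_left): buffer="dmmkov" (len 6), cursors c1@3 c2@4 c3@5, authorship ......
After op 2 (delete): buffer="dmv" (len 3), cursors c1@2 c2@2 c3@2, authorship ...
After op 3 (move_right): buffer="dmv" (len 3), cursors c1@3 c2@3 c3@3, authorship ...
After op 4 (add_cursor(1)): buffer="dmv" (len 3), cursors c4@1 c1@3 c2@3 c3@3, authorship ...
After op 5 (insert('f')): buffer="dfmvfff" (len 7), cursors c4@2 c1@7 c2@7 c3@7, authorship .4..123
After op 6 (insert('f')): buffer="dffmvffffff" (len 11), cursors c4@3 c1@11 c2@11 c3@11, authorship .44..123123
Authorship (.=original, N=cursor N): . 4 4 . . 1 2 3 1 2 3
Index 6: author = 2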